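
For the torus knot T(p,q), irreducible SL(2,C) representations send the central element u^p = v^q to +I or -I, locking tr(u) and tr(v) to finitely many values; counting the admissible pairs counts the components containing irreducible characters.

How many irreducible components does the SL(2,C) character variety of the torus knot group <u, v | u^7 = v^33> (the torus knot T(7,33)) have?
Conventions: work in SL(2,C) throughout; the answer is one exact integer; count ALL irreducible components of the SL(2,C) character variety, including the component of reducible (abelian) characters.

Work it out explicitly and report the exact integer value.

For T(7,33): irreducibility forces the central element u^7 = v^33 to one of +I, -I.
This locks tr(u) to 2*cos(pi*alpha/7), alpha in 1..6, and tr(v) to 2*cos(pi*beta/33), beta in 1..32, on each component of irreducible characters.
u^7 = (-1)^alpha I and v^33 = (-1)^beta I must agree, so alpha and beta have equal parity.
count pairs: odd alpha (3 choices) x odd beta (16), plus even alpha (3) x even beta (16): 3*16 + 3*16 = 96.
Total: 96 irreducible-character components + 1 reducible (abelian) component = 97.

97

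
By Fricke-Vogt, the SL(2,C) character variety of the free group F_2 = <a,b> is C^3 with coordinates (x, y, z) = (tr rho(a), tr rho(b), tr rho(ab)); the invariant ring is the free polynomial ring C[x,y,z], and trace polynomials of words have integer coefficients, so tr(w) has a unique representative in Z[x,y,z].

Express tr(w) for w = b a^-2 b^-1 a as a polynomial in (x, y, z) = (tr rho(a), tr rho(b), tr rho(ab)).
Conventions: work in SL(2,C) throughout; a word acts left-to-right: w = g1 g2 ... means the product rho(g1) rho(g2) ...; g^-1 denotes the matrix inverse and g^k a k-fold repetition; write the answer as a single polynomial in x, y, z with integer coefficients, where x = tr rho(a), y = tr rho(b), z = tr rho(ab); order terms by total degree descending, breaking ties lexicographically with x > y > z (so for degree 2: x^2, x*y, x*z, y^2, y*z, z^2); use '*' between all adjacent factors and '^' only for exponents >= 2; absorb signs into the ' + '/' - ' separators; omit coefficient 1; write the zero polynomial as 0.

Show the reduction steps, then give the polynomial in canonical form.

next, trace(b a b) = trace(b)*trace(a b) - trace(a) = y*z - x
trace(b a b a) = trace(b a)*trace(b a) - trace(1)   [split at repeated b] = z^2 - 2
next, trace(a b a^-1 b) = trace(b a b)*trace(a) - trace(b a b a) = x*y*z - x^2 - z^2 + 2
next, trace(a^-1 b^-1 a b) = trace(a b a^-1)*trace(b) - trace(a b a^-1 b) = -x*y*z + x^2 + y^2 + z^2 - 2
and trace(b a^-2 b^-1 a) = trace(a^-1 b^-1 a b)*trace(a) - trace(a^-1 b^-1 a b a) = -x^2*y*z + x^3 + x*y^2 + x*z^2 - 3*x

-x^2*y*z + x^3 + x*y^2 + x*z^2 - 3*x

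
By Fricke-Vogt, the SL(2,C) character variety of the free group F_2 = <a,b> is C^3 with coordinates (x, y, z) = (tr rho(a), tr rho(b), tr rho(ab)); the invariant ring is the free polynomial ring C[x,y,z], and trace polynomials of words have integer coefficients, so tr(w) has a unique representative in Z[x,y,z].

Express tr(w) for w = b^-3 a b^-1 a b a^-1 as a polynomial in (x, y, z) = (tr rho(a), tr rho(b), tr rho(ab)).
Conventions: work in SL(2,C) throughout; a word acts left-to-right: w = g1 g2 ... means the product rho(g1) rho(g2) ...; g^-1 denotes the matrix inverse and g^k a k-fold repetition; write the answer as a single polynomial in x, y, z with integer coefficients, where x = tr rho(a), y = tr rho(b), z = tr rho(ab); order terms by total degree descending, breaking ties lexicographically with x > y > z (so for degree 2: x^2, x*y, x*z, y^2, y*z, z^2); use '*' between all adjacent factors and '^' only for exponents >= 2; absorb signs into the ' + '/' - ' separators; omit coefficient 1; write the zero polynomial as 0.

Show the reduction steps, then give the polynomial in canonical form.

-x^2*y^4*z + x^3*y^3 + x*y^5 + 2*x*y^3*z^2 - y^4*z - y^2*z^3 - x^3*y - 4*x*y^3 - 2*x*y*z^2 + x^2*z + 4*y^2*z + z^3 + 2*x*y - 3*z

apply: tr(b^2 a) = tr(b) * tr(a b) - tr(a) = y*z - x
use: tr(b^2) = tr(b) * tr(b) - tr(1) = y^2 - 2
tr(b a^2 b) = tr(a) * tr(b^2 a) - tr(b^2) = x*y*z - x^2 - y^2 + 2
apply: tr(b a b a) = tr(a b) * tr(a b) - tr(1) = z^2 - 2
tr(b a^2 b a) = tr(a) * tr(b a b a) - tr(b a b) = x*z^2 - y*z - x
tr(a^2 b a^-1 b) = tr(b a^2 b) * tr(a) - tr(b a^2 b a) = x^2*y*z - x^3 - x*y^2 - x*z^2 + y*z + 3*x
apply: tr(b^-1 a^2 b a^-1) = tr(a^2 b a^-1) * tr(b) - tr(a^2 b a^-1 b) = -x^2*y*z + x^3 + x*y^2 + x*z^2 - 3*x
use: tr(a^2 b a^-1 b^-2) = tr(b^-1 a^2 b a^-1) * tr(b) - tr(b^-1 a^2 b a^-1 b) = -x^2*y^2*z + x^3*y + x*y^3 + x*y*z^2 - 3*x*y - z
tr(a b a^-1 b^-3 a) = tr(a^2 b a^-1 b^-2) * tr(b) - tr(a^2 b a^-1 b^-1) = -x^2*y^3*z + x^3*y^2 + x*y^4 + x*y^2*z^2 + x^2*y*z - x^3 - 4*x*y^2 - x*z^2 - y*z + 3*x
use: tr(a b a) = tr(a) * tr(b a) - tr(b) = x*z - y
tr(a b a b^-1) = tr(a b a) * tr(b) - tr(a b a b) = x*y*z - y^2 - z^2 + 2
tr(b^-2 a b a) = tr(a b a b^-1) * tr(b) - tr(a b a) = x*y^2*z - y^3 - y*z^2 - x*z + 3*y
apply: tr(a b a b a b) = tr(a b) * tr(a b a b) - tr(a^-1 b^-1) = z^3 - 3*z
use: tr(b^-1 a b a b a) = tr(a b a b a) * tr(b) - tr(a b a b a b) = x*y*z^2 - y^2*z - z^3 - x*y + 3*z
tr(b^-2 a b a b a) = tr(b^-1 a b a b a) * tr(b) - tr(b^-1 a b a b a b) = x*y^2*z^2 - y^3*z - y*z^3 - x*y^2 - x*z^2 + 4*y*z + x
tr(b^-3 a b a b a) = tr(b^-2 a b a b a) * tr(b) - tr(b^-2 a b a b a b) = x*y^3*z^2 - y^4*z - y^2*z^3 - x*y^3 - 2*x*y*z^2 + 5*y^2*z + z^3 + 2*x*y - 3*z
use: tr(a b a^-1 b^-3 a b) = tr(b^-3 a b a b) * tr(a) - tr(b^-3 a b a b a) = -x*y^3*z^2 + x^2*y^2*z + y^4*z + y^2*z^3 + x*y*z^2 - x^2*z - 5*y^2*z - z^3 + x*y + 3*z
tr(b^-3 a b^-1 a b a^-1) = tr(a b a^-1 b^-3 a) * tr(b) - tr(a b a^-1 b^-3 a b) = -x^2*y^4*z + x^3*y^3 + x*y^5 + 2*x*y^3*z^2 - y^4*z - y^2*z^3 - x^3*y - 4*x*y^3 - 2*x*y*z^2 + x^2*z + 4*y^2*z + z^3 + 2*x*y - 3*z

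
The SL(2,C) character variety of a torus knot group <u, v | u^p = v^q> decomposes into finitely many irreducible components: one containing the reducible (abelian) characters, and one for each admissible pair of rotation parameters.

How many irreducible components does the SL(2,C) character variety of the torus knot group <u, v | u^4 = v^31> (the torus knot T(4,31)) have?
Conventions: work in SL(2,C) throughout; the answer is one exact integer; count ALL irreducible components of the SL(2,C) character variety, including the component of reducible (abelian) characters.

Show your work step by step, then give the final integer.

In the torus knot group T(4,31), u^4 = v^31 is central, so an irreducible representation sends it to +I or -I (Schur).
So on each irreducible component the traces are pinned: tr(u) = 2*cos(pi*alpha/4) with 1 <= alpha <= 3, tr(v) = 2*cos(pi*beta/31) with 1 <= beta <= 30.
u^4 = (-1)^alpha I and v^31 = (-1)^beta I must agree, so alpha and beta have equal parity.
Enumerate parity-matched pairs: 2*15 odd-odd plus 1*15 even-even gives 45.
That is 45 components of irreducible characters, and with the reducible (abelian) component the total is 46.

46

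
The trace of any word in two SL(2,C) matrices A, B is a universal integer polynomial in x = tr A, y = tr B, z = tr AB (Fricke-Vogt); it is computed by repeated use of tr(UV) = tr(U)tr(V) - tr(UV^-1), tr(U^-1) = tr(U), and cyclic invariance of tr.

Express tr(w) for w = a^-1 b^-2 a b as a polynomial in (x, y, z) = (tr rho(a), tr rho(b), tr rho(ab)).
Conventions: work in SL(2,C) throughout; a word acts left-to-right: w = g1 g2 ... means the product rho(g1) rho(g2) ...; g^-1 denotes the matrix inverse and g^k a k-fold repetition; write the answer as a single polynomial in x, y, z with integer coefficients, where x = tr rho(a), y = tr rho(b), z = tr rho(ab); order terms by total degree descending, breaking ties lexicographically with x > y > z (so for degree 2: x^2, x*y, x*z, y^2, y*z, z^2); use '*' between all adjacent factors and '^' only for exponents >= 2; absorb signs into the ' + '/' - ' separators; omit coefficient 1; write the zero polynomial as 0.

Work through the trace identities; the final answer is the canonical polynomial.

apply: trace(b^-1 a) = trace(a) * trace(b) - trace(a b)  (eliminate b^-1) = x*y - z
use: trace(a b a) = trace(a) * trace(b a) - trace(b)  (reduce the a square) = x*z - y
trace(a b a b) = trace(b a) * trace(b a) - trace(1)  (split on b) = z^2 - 2
trace(b^-1 a b a) = trace(a b a) * trace(b) - trace(a b a b)  (eliminate b^-1) = x*y*z - y^2 - z^2 + 2
apply: trace(b^-2 a b a) = trace(b^-1 a b a) * trace(b) - trace(b^-1 a b a b)  (eliminate b^-1) = x*y^2*z - y^3 - y*z^2 - x*z + 3*y
trace(a^-1 b^-2 a b) = trace(b^-2 a b) * trace(a) - trace(b^-2 a b a)  (eliminate a^-1) = -x*y^2*z + x^2*y + y^3 + y*z^2 - 3*y

-x*y^2*z + x^2*y + y^3 + y*z^2 - 3*y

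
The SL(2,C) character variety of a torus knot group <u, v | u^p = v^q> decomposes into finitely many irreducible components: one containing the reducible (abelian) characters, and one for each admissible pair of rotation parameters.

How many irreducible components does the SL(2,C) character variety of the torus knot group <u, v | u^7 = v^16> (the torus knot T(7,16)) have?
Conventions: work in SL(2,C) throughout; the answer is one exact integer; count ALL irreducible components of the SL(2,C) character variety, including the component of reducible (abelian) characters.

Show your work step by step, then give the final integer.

For T(7,16): irreducibility forces the central element u^7 = v^16 to one of +I, -I.
On an irreducible component, tr(u) is locked at 2*cos(pi*alpha/7) for some alpha in 1..6, and tr(v) at 2*cos(pi*beta/16) for some beta in 1..15.
Consistency of u^7 = (-1)^alpha I with v^16 = (-1)^beta I forces alpha = beta (mod 2).
Enumerate parity-matched pairs: 3*8 odd-odd plus 3*7 even-even gives 45.
That is 45 components of irreducible characters, and with the reducible (abelian) component the total is 46.

46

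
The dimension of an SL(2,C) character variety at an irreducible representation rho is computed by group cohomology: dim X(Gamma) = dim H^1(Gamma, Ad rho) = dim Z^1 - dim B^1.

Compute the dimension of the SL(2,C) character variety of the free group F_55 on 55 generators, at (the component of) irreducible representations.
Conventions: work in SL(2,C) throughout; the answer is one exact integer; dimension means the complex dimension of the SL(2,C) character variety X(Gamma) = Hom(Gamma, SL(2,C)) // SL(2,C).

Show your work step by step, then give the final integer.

Here Gamma is free of rank 55 — no relator constrains a cocycle.
So Z^1 = (sl_2)^55 in full: dim Z^1 = 165.
Irreducibility makes the coboundary map sl_2 -> Z^1 injective (trivial centralizer), so dim B^1 = 3.
dim H^1 = 165 - 3 = 162, which is dim X.

162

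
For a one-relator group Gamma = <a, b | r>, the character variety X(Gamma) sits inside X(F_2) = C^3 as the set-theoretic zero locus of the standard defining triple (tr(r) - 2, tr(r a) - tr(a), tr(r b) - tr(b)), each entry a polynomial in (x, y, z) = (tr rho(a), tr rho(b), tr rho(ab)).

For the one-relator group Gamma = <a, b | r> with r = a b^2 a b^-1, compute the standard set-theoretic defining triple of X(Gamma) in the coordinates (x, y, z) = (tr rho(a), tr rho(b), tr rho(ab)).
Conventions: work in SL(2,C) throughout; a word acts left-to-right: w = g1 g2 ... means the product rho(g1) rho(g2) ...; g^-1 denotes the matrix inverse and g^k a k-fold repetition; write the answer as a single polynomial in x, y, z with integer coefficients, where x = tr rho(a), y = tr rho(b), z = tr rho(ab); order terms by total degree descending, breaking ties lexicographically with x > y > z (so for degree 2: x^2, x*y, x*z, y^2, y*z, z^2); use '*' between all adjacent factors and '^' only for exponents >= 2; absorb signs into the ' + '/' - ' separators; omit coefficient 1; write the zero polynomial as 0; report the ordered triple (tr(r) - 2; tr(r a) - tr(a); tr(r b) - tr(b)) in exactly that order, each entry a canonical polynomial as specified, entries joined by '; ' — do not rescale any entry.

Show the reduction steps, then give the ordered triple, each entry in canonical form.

x*y^2*z - x^2*y - y^3 - y*z^2 + x*z + 3*y - 2; x^2*y^2*z - x^3*y - x*y^3 - x*y*z^2 + x^2*z + 3*x*y - x - z; x*y*z - x^2 - y^2 - y + 2

trace(b^2 a) = trace(b) trace(a b) - trace(a) = y*z - x
trace(b^2) = trace(b) trace(b) - trace(1) = y^2 - 2
trace(a b^2 a) = trace(a) trace(b^2 a) - trace(b^2) = x*y*z - x^2 - y^2 + 2
trace(a b a b) = trace(a b) trace(a b) - trace(1)   [split at repeated a] = z^2 - 2
trace(a b a) = trace(a) trace(b a) - trace(b) = x*z - y
trace(a b^2 a b) = trace(b) trace(a b a b) - trace(a b a) = y*z^2 - x*z - y
trace(a b^2 a b^-1) = trace(a b^2 a) trace(b) - trace(a b^2 a b) = x*y^2*z - x^2*y - y^3 - y*z^2 + x*z + 3*y
trace(a^3 b) = trace(a) trace(b a^2) - trace(b a) = x^2*z - x*y - z
trace(a^2) = trace(a) trace(a) - trace(1) = x^2 - 2
trace(a^3) = trace(a) trace(a^2) - trace(a) = x^3 - 3*x
trace(a^2 b^2 a) = trace(b) trace(a^3 b) - trace(a^3) = x^2*y*z - x^3 - x*y^2 - y*z + 3*x
trace(b^2 a b) = trace(b) trace(b a b) - trace(b a) = y^2*z - x*y - z
trace(a^2 b^2 a b) = trace(a) trace(b^2 a b a) - trace(b^2 a b) = x*y*z^2 - x^2*z - y^2*z + z
trace(a b^2 a b^-1 a) = trace(a^2 b^2 a) trace(b) - trace(a^2 b^2 a b) = x^2*y^2*z - x^3*y - x*y^3 - x*y*z^2 + x^2*z + 3*x*y - z
assemble the triple (trace(r) - 2; trace(r a) - x; trace(r b) - y)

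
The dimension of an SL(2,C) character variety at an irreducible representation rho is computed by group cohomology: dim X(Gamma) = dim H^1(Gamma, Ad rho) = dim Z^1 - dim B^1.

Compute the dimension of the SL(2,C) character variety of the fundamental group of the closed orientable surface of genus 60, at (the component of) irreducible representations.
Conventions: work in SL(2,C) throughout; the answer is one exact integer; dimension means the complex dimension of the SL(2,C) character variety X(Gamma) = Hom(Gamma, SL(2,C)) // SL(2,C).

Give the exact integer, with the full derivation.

354

Gamma = pi_1(Sigma_60) = < a_1, b_1, ..., a_60, b_60 | prod [a_i, b_i] > has 2g = 120 generators and 1 relator.
A cocycle assigns one sl_2 vector per generator subject to the relator condition d_2(z) = 0: dim of the unconstrained space is 3*2g = 360.
H^2 = coker(d_2) is dual to H^0 = 0 at irreducible rho (Poincare duality), so d_2 is onto: dim Z^1 = 357.
As always at irreducible rho, dim B^1 = 3.
dim H^1 = 357 - 3 = 354 = dim X.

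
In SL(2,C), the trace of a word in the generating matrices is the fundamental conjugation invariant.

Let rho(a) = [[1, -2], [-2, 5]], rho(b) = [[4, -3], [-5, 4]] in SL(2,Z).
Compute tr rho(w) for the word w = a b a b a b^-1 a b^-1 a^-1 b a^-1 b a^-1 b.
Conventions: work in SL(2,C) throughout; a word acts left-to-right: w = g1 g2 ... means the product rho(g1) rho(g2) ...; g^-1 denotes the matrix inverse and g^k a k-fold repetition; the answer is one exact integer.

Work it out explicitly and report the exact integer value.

rho(a) = [[1, -2], [-2, 5]]
... * rho(b) = [[4, -3], [-5, 4]]  ->  [[14, -11], [-33, 26]]
... * rho(a) = [[1, -2], [-2, 5]]  ->  [[36, -83], [-85, 196]]
... * rho(b) = [[4, -3], [-5, 4]]  ->  [[559, -440], [-1320, 1039]]
... * rho(a) = [[1, -2], [-2, 5]]  ->  [[1439, -3318], [-3398, 7835]]
... * rho(b^-1) = [[4, 3], [5, 4]]  ->  [[-10834, -8955], [25583, 21146]]
... * rho(a) = [[1, -2], [-2, 5]]  ->  [[7076, -23107], [-16709, 54564]]
... * rho(b^-1) = [[4, 3], [5, 4]]  ->  [[-87231, -71200], [205984, 168129]]
... * rho(a^-1) = [[5, 2], [2, 1]]  ->  [[-578555, -245662], [1366178, 580097]]
... * rho(b) = [[4, -3], [-5, 4]]  ->  [[-1085910, 753017], [2564227, -1778146]]
... * rho(a^-1) = [[5, 2], [2, 1]]  ->  [[-3923516, -1418803], [9264843, 3350308]]
... * rho(b) = [[4, -3], [-5, 4]]  ->  [[-8600049, 6095336], [20307832, -14393297]]
... * rho(a^-1) = [[5, 2], [2, 1]]  ->  [[-30809573, -11104762], [72752566, 26222367]]
... * rho(b) = [[4, -3], [-5, 4]]  ->  [[-67714482, 48009671], [159898429, -113368230]]
tr = -67714482 + -113368230 = -181082712

-181082712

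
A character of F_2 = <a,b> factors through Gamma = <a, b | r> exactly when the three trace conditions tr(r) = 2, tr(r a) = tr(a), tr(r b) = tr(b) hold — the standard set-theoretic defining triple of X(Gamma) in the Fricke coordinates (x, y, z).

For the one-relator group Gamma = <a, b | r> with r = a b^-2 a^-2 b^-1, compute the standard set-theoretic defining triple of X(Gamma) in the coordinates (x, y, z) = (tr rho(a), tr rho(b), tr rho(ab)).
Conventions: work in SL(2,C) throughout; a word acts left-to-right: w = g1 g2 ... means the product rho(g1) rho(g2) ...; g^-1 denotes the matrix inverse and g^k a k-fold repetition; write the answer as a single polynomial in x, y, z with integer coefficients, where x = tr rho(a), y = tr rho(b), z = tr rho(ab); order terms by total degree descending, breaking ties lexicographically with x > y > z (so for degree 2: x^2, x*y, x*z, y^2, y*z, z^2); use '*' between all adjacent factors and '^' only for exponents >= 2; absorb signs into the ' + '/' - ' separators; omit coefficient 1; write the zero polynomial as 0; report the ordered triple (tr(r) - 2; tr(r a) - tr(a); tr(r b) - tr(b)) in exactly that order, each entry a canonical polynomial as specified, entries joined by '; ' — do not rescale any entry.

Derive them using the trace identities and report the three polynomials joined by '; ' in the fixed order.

trace(a b^-1) = trace(a)*trace(b) - trace(a b) = x*y - z
use: trace(b^-1 a b^-1) = trace(a b^-1)*trace(b) - trace(a) = x*y^2 - y*z - x
apply: trace(a^2) = trace(a)*trace(a) - trace(1) = x^2 - 2
use: trace(a^2 b) = trace(a)*trace(b a) - trace(b) = x*z - y
trace(a b^-1 a) = trace(a^2)*trace(b) - trace(a^2 b) = x^2*y - x*z - y
use: trace(a b a b) = trace(b a)*trace(b a) - trace(1) = z^2 - 2
use: trace(a b^-1 a b) = trace(a b a)*trace(b) - trace(a b a b) = x*y*z - y^2 - z^2 + 2
trace(b^-1 a b^-1 a) = trace(a b^-1 a)*trace(b) - trace(a b^-1 a b) = x^2*y^2 - 2*x*y*z + z^2 - 2
trace(b^-1 a b^-1 a^-1) = trace(b^-1 a b^-1)*trace(a) - trace(b^-1 a b^-1 a) = x*y*z - x^2 - z^2 + 2
trace(a^-2 b^-1 a b^-1) = trace(b^-1 a b^-1 a^-1)*trace(a) - trace(b^-1 a b^-1) = x^2*y*z - x^3 - x*y^2 - x*z^2 + y*z + 3*x
apply: trace(a b^-2 a^-2 b^-1) = trace(a^-2 b^-1 a b^-1)*trace(b) - trace(a^-2 b^-1 a) = x^2*y^2*z - x^3*y - x*y^3 - x*y*z^2 + y^2*z + 3*x*y - z
use: trace(b^-2 a^2) = trace(b^-1 a^2)*trace(b) - trace(b^-1 a^2 b)   [inverse elimination on b] = x^2*y^2 - x*y*z - x^2 - y^2 + 2
apply: trace(b^-1 a^2 b^-2) = trace(b^-2 a^2)*trace(b) - trace(b^-2 a^2 b)   [inverse elimination on b] = x^2*y^3 - x*y^2*z - 2*x^2*y - y^3 + x*z + 3*y
trace(a^3) = trace(a)*trace(a^2) - trace(a)   [square of a] = x^3 - 3*x
trace(a^3 b) = trace(a)*trace(b a^2) - trace(b a)   [square of a] = x^2*z - x*y - z
trace(a^2 b^-1 a) = trace(a^3)*trace(b) - trace(a^3 b)   [inverse elimination on b] = x^3*y - x^2*z - 2*x*y + z
use: trace(b a b) = trace(b)*trace(a b) - trace(a)   [square of b] = y*z - x
use: trace(a b a^2 b) = trace(a)*trace(b a b a) - trace(b a b)   [square of a] = x*z^2 - y*z - x
apply: trace(a^2 b^-1 a b) = trace(a b a^2)*trace(b) - trace(a b a^2 b)   [inverse elimination on b] = x^2*y*z - x*y^2 - x*z^2 + x
trace(a b^-1 a^2 b^-1) = trace(a^2 b^-1 a)*trace(b) - trace(a^2 b^-1 a b)   [inverse elimination on b] = x^3*y^2 - 2*x^2*y*z - x*y^2 + x*z^2 + y*z - x
trace(b^-1 a^2 b^-2 a) = trace(a b^-1 a^2 b^-1)*trace(b) - trace(a b^-1 a^2)   [inverse elimination on b] = x^3*y^3 - 2*x^2*y^2*z - x^3*y - x*y^3 + x*y*z^2 + x^2*z + y^2*z + x*y - z
trace(b^-1 a^2 b^-2 a^-1) = trace(b^-1 a^2 b^-2)*trace(a) - trace(b^-1 a^2 b^-2 a)   [inverse elimination on a] = x^2*y^2*z - x^3*y - x*y*z^2 - y^2*z + 2*x*y + z
apply: trace(a b^-2 a^-2 b^-1 a) = trace(b^-1 a^2 b^-2 a^-1)*trace(a) - trace(b^-1 a^2 b^-2)   [inverse elimination on a] = x^3*y^2*z - x^4*y - x^2*y^3 - x^2*y*z^2 + 4*x^2*y + y^3 - 3*y
assemble the triple (trace(r) - 2; trace(r a) - x; trace(r b) - y)

x^2*y^2*z - x^3*y - x*y^3 - x*y*z^2 + y^2*z + 3*x*y - z - 2; x^3*y^2*z - x^4*y - x^2*y^3 - x^2*y*z^2 + 4*x^2*y + y^3 - x - 3*y; y*z - x - y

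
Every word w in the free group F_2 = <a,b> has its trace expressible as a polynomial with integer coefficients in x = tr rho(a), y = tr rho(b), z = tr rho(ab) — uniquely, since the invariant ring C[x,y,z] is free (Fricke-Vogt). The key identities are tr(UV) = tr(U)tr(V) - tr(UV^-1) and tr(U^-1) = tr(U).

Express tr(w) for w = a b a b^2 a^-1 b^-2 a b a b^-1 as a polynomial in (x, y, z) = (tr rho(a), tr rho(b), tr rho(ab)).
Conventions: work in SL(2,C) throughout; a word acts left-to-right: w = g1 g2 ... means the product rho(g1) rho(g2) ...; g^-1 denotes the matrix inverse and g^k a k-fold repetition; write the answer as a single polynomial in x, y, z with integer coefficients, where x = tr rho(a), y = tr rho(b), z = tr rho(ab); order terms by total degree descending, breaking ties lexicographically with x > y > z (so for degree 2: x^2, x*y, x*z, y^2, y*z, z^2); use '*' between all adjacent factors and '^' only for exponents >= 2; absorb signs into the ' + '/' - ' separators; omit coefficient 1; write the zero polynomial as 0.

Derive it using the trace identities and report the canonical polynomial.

-x^2*y^4*z^3 + x^3*y^3*z^2 + 2*x*y^5*z^2 + 2*x*y^3*z^4 - x^2*y^4*z - x^2*y^2*z^3 - y^6*z - 2*y^4*z^3 - y^2*z^5 - 6*x*y^3*z^2 + 2*x^2*y^2*z + 6*y^4*z + 6*y^2*z^3 + x*y*z^2 - 9*y^2*z - z^3 - x*y + 3*z

reduce: trace(b a b a) = trace(b a) trace(b a) - trace(1) = z^2 - 2
trace(b a b a b a) = trace(b a b a) trace(b a) - trace(a b) = z^3 - 3*z
so trace(a b a) = trace(a) trace(b a) - trace(b) = x*z - y
reduce: trace(b a b a b) = trace(b) trace(a b a b) - trace(a b a) = y*z^2 - x*z - y
reduce: trace(a b a b a b a) = trace(a) trace(b a b a b a) - trace(b a b a b) = x*z^3 - y*z^2 - 2*x*z + y
so trace(a b a b a b a b) = trace(a b a b a b) trace(a b) - trace(b a b a) = z^4 - 4*z^2 + 2
trace(a b a b^-1 a b a b) = trace(a b a b a b a) trace(b) - trace(a b a b a b a b) = x*y*z^3 - y^2*z^2 - z^4 - 2*x*y*z + y^2 + 4*z^2 - 2
so trace(b a b) = trace(b) trace(a b) - trace(a) = y*z - x
trace(a b a^2 b) = trace(a) trace(b a b a) - trace(b a b) = x*z^2 - y*z - x
so trace(a b a^2) = trace(a) trace(a b a) - trace(a b) = x^2*z - x*y - z
trace(b a b a^2 b) = trace(b) trace(a b a^2 b) - trace(a b a^2) = x*y*z^2 - x^2*z - y^2*z + z
trace(a^2 b a^2 b a b) = trace(a) trace(b a b a^2 b a) - trace(b a b a^2 b) = x^2*z^3 - 2*x*y*z^2 - x^2*z + y^2*z + x*y - z
trace(b^2) = trace(b) trace(b) - trace(1) = y^2 - 2
trace(b a^2 b) = trace(a) trace(b^2 a) - trace(b^2) = x*y*z - x^2 - y^2 + 2
so trace(a b a^2 b a) = trace(a) trace(b a^2 b a) - trace(b a^2 b) = x^2*z^2 - 2*x*y*z + y^2 - 2
trace(a^2 b a^2 b a) = trace(a) trace(a b a^2 b a) - trace(a b a^2 b) = x^3*z^2 - 2*x^2*y*z + x*y^2 - x*z^2 + y*z - x
trace(a b a^2 b a b^2 a) = trace(b) trace(a^2 b a^2 b a b) - trace(a^2 b a^2 b a) = x^2*y*z^3 - x^3*z^2 - 2*x*y^2*z^2 + x^2*y*z + y^3*z + x*z^2 - 2*y*z + x
reduce: trace(b a b a b a b) = trace(b) trace(a b a b a b) - trace(a b a b a) = y*z^3 - x*z^2 - 2*y*z + x
trace(a b a b a^2 b a b) = trace(a) trace(b a b a b a b a) - trace(b a b a b a b) = x*z^4 - y*z^3 - 3*x*z^2 + 2*y*z + x
so trace(a b a^2 b a b^2 a b) = trace(b) trace(a b a b a^2 b a b) - trace(a b a b a^2 b a) = x*y*z^4 - x^2*z^3 - y^2*z^3 - x*y*z^2 + x^2*z + y^2*z + z
trace(a b a b^2 a b^-1 a b a) = trace(a b a^2 b a b^2 a) trace(b) - trace(a b a^2 b a b^2 a b) = x^2*y^2*z^3 - x^3*y*z^2 - 2*x*y^3*z^2 - x*y*z^4 + x^2*y^2*z + x^2*z^3 + y^4*z + y^2*z^3 + 2*x*y*z^2 - x^2*z - 3*y^2*z + x*y - z
trace(b a b a b a b^2 a) = trace(b) trace(a b a b a b a b) - trace(a b a b a b a) = y*z^4 - x*z^3 - 3*y*z^2 + 2*x*z + y
reduce: trace(b a b a b a b^2) = trace(b) trace(b a b a b a b) - trace(b a b a b a) = y^2*z^3 - x*y*z^2 - 2*y^2*z - z^3 + x*y + 3*z
reduce: trace(a b a b a b a b^2 a) = trace(a) trace(b a b a b a b^2 a) - trace(b a b a b a b^2) = x*y*z^4 - x^2*z^3 - y^2*z^3 - 2*x*y*z^2 + 2*x^2*z + 2*y^2*z + z^3 - 3*z
trace(a b a b a b a b a b) = trace(b a) trace(b a b a b a b a) - trace(b^-1 a^-1 b^-1 a^-1 b^-1 a^-1) = z^5 - 5*z^3 + 5*z
trace(a b a b a b a b^2 a b) = trace(b) trace(a b a b a b a b a b) - trace(a b a b a b a b a) = y*z^5 - x*z^4 - 4*y*z^3 + 3*x*z^2 + 3*y*z - x
trace(a b a b^2 a b^-1 a b a b) = trace(a b a b a b a b^2 a) trace(b) - trace(a b a b a b a b^2 a b) = x*y^2*z^4 - x^2*y*z^3 - y^3*z^3 - y*z^5 - 2*x*y^2*z^2 + x*z^4 + 2*x^2*y*z + 2*y^3*z + 5*y*z^3 - 3*x*z^2 - 6*y*z + x
trace(b^-1 a b a b^-1 a b a b^2 a) = trace(a b a b^2 a b^-1 a b a) trace(b) - trace(a b a b^2 a b^-1 a b a b) = x^2*y^3*z^3 - x^3*y^2*z^2 - 2*x*y^4*z^2 - 2*x*y^2*z^4 + x^2*y^3*z + 2*x^2*y*z^3 + y^5*z + 2*y^3*z^3 + y*z^5 + 4*x*y^2*z^2 - x*z^4 - 3*x^2*y*z - 5*y^3*z - 5*y*z^3 + x*y^2 + 3*x*z^2 + 5*y*z - x
trace(b^-1 a b a b^-1 a b a b^2 a^-1) = trace(b^-1 a b a b^-1 a b a b^2) trace(a) - trace(b^-1 a b a b^-1 a b a b^2 a) = -x^2*y^3*z^3 + x^3*y^2*z^2 + 2*x*y^4*z^2 + 2*x*y^2*z^4 - x^2*y^3*z - x^2*y*z^3 - y^5*z - 2*y^3*z^3 - y*z^5 - 5*x*y^2*z^2 + x^2*y*z + 5*y^3*z + 5*y*z^3 + x*z^2 - 5*y*z - x
so trace(b a b^3 a) = trace(b) trace(a b a b^2) - trace(a b a b) = y^2*z^2 - x*y*z - y^2 - z^2 + 2
trace(b^2 a b) = trace(b) trace(b a b) - trace(b a) = y^2*z - x*y - z
so trace(b a b^3) = trace(b) trace(b^2 a b) - trace(b^2 a) = y^3*z - x*y^2 - 2*y*z + x
so trace(a b a b^3 a) = trace(a) trace(b a b^3 a) - trace(b a b^3) = x*y^2*z^2 - x^2*y*z - y^3*z - x*z^2 + 2*y*z + x
trace(b a b^-1 a b a b^2) = trace(a b a b^3 a) trace(b) - trace(a b a b^3 a b) = x*y^3*z^2 - x^2*y^2*z - y^4*z - y^2*z^3 + 4*y^2*z + z^3 - 3*z
trace(a b a b^2 a^-1 b^-2 a b a b^-1) = trace(b^-1 a b a b^-1 a b a b^2 a^-1) trace(b) - trace(b^-1 a b a b^-1 a b a b^2 a^-1 b) = -x^2*y^4*z^3 + x^3*y^3*z^2 + 2*x*y^5*z^2 + 2*x*y^3*z^4 - x^2*y^4*z - x^2*y^2*z^3 - y^6*z - 2*y^4*z^3 - y^2*z^5 - 6*x*y^3*z^2 + 2*x^2*y^2*z + 6*y^4*z + 6*y^2*z^3 + x*y*z^2 - 9*y^2*z - z^3 - x*y + 3*z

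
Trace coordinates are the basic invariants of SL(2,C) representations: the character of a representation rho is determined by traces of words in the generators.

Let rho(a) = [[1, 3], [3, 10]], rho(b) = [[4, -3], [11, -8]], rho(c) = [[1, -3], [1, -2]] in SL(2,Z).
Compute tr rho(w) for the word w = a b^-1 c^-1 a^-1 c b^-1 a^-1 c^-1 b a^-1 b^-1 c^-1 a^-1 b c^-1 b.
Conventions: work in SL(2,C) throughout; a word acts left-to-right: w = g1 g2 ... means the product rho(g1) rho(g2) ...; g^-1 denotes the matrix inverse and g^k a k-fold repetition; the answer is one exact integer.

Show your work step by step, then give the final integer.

rho(a) = [[1, 3], [3, 10]]
... * rho(b^-1) = [[-8, 3], [-11, 4]]  ->  [[-41, 15], [-134, 49]]
... * rho(c^-1) = [[-2, 3], [-1, 1]]  ->  [[67, -108], [219, -353]]
... * rho(a^-1) = [[10, -3], [-3, 1]]  ->  [[994, -309], [3249, -1010]]
... * rho(c) = [[1, -3], [1, -2]]  ->  [[685, -2364], [2239, -7727]]
... * rho(b^-1) = [[-8, 3], [-11, 4]]  ->  [[20524, -7401], [67085, -24191]]
... * rho(a^-1) = [[10, -3], [-3, 1]]  ->  [[227443, -68973], [743423, -225446]]
... * rho(c^-1) = [[-2, 3], [-1, 1]]  ->  [[-385913, 613356], [-1261400, 2004823]]
... * rho(b) = [[4, -3], [11, -8]]  ->  [[5203264, -3749109], [17007453, -12254384]]
... * rho(a^-1) = [[10, -3], [-3, 1]]  ->  [[63279967, -19358901], [206837682, -63276743]]
... * rho(b^-1) = [[-8, 3], [-11, 4]]  ->  [[-293291825, 112404297], [-958657283, 367406074]]
... * rho(c^-1) = [[-2, 3], [-1, 1]]  ->  [[474179353, -767471178], [1549908492, -2508565775]]
... * rho(a^-1) = [[10, -3], [-3, 1]]  ->  [[7044207064, -2190009237], [23024782245, -7158291251]]
... * rho(b) = [[4, -3], [11, -8]]  ->  [[4086726649, -3612547296], [13357925219, -11808016727]]
... * rho(c^-1) = [[-2, 3], [-1, 1]]  ->  [[-4560906002, 8647632651], [-14907833711, 28265758930]]
... * rho(b) = [[4, -3], [11, -8]]  ->  [[76880335153, -55498343202], [251292013386, -181402570307]]
tr = 76880335153 + -181402570307 = -104522235154

-104522235154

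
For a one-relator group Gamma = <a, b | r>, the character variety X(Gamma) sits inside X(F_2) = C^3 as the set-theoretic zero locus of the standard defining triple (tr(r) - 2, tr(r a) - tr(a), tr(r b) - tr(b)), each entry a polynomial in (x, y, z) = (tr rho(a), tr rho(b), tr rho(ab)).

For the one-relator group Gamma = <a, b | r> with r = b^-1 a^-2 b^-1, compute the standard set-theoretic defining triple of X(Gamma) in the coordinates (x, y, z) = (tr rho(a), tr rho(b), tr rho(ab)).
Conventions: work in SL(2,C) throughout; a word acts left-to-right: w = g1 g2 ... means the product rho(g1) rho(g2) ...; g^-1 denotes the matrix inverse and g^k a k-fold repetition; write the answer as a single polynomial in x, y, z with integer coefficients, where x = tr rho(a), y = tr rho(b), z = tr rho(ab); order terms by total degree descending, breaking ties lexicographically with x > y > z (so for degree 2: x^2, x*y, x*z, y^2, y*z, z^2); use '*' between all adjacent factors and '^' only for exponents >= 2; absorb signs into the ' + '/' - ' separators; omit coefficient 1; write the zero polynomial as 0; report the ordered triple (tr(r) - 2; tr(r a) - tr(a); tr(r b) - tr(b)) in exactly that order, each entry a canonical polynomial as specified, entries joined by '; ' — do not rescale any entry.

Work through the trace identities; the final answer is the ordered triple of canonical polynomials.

x*y*z - x^2 - y^2; x^2*y*z - x^3 - x*y^2 - x*z^2 + y*z + 2*x; x*z - 2*y

and trace(b^-1) = trace(b) = y
next, trace(b^-1 a) = trace(a) * trace(b) - trace(a b)  (eliminate b^-1) = x*y - z
trace(a^-1 b^-1) = trace(b^-1) * trace(a) - trace(b^-1 a)  (eliminate a^-1) = z
trace(a^-1 b^-2) = trace(a^-1 b^-1) * trace(b) - trace(a^-1)  (eliminate b^-1) = y*z - x
next, trace(b^-2) = trace(b^-1) * trace(b) - trace(1)  (eliminate b^-1) = y^2 - 2
and trace(b^-1 a^-2 b^-1) = trace(a^-1 b^-2) * trace(a) - trace(a^-1 b^-2 a)  (eliminate a^-1) = x*y*z - x^2 - y^2 + 2
next, trace(b a b a) = trace(b a) * trace(b a) - trace(1)   [split at repeated b] = z^2 - 2
trace(a^-1 b a b) = trace(b a b) * trace(a) - trace(b a b a) = x*y*z - x^2 - z^2 + 2
and trace(a b a^-2 b) = trace(a^-1 b a b) * trace(a) - trace(a^-1 b a b a) = x^2*y*z - x^3 - x*z^2 - y*z + 3*x
trace(a^-2 b^-1 a b) = trace(a b a^-2) * trace(b) - trace(a b a^-2 b) = -x^2*y*z + x^3 + x*y^2 + x*z^2 - 3*x
trace(b^-1 a^-2 b^-1 a) = trace(a^-2 b^-1 a) * trace(b) - trace(a^-2 b^-1 a b) = x^2*y*z - x^3 - x*y^2 - x*z^2 + y*z + 3*x
trace(b^-1 a^-2) = trace(b^-1 a^-1) * trace(a) - trace(b^-1) = x*z - y
assemble the triple (trace(r) - 2; trace(r a) - x; trace(r b) - y)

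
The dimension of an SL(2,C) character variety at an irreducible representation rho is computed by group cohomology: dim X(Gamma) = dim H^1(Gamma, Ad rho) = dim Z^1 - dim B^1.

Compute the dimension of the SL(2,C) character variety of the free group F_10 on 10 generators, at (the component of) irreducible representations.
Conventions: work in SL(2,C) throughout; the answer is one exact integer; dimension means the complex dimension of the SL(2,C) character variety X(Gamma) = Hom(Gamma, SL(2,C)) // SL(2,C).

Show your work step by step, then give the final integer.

27

Here Gamma is free of rank 10 — no relator constrains a cocycle.
So Z^1 = (sl_2)^10 in full: dim Z^1 = 30.
dim B^1 = 3: the coboundary map is injective because an irreducible image has centralizer 0 in sl_2.
Therefore dim X = 30 - 3 = 27.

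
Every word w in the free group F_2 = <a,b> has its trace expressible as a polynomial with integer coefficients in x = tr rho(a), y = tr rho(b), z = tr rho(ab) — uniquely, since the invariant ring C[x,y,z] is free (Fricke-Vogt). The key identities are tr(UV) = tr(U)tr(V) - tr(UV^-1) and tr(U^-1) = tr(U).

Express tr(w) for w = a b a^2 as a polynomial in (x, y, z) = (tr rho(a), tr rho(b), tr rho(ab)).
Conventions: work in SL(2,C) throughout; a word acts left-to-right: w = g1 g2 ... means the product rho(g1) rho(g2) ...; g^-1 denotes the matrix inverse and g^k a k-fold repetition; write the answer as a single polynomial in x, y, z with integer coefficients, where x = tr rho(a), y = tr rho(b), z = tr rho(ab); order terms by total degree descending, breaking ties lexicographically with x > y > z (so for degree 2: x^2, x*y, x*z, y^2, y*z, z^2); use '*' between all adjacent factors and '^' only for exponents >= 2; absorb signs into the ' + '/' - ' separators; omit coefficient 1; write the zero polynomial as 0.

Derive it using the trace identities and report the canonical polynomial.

reduce: tr(b a^2) = tr(a)*tr(b a) - tr(b)  (reduce the a square) = x*z - y
tr(a b a^2) = tr(a)*tr(b a^2) - tr(b a)  (reduce the a square) = x^2*z - x*y - z

x^2*z - x*y - z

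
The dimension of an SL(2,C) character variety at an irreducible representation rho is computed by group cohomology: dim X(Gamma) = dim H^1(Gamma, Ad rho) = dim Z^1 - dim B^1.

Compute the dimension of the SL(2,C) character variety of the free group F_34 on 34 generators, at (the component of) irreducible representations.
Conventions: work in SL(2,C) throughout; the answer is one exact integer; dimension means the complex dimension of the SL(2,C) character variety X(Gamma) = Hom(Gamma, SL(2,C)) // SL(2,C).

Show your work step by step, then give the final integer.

99

The free group F_34: 34 generators, no relators.
Z^1(Gamma, Ad rho) = (sl_2)^34: a cocycle is a free choice of one sl_2 vector per generator, so dim Z^1 = 3*34 = 102.
dim B^1 = 3: the coboundary map is injective because an irreducible image has centralizer 0 in sl_2.
dim H^1 = 102 - 3 = 99, which is dim X.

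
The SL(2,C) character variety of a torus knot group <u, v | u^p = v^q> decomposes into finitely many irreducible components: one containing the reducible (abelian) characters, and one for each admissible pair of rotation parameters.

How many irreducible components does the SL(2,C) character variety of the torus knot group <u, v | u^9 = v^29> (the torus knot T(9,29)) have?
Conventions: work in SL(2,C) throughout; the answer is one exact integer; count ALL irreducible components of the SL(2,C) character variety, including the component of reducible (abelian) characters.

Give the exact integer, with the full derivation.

113

Gamma = < u, v | u^9 = v^29 > (torus knot T(9,29)); the central element u^9 = v^29 acts as +I or -I in any irreducible SL(2,C) representation.
So on each irreducible component the traces are pinned: tr(u) = 2*cos(pi*alpha/9) with 1 <= alpha <= 8, tr(v) = 2*cos(pi*beta/29) with 1 <= beta <= 28.
Consistency of u^9 = (-1)^alpha I with v^29 = (-1)^beta I forces alpha = beta (mod 2).
Enumerate parity-matched pairs: 4*14 odd-odd plus 4*14 even-even gives 112.
Total: 112 irreducible-character components + 1 reducible (abelian) component = 113.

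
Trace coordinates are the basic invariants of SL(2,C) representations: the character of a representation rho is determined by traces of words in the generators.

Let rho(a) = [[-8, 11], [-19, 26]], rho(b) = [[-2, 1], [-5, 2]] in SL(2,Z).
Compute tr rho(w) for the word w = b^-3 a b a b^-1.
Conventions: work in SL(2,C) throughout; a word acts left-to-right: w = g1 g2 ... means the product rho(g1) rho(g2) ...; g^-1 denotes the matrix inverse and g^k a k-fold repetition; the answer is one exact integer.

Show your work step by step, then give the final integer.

-108

rho(b^-1) = [[2, -1], [5, -2]]
... * rho(b^-1) = [[2, -1], [5, -2]]  ->  [[-1, 0], [0, -1]]
... * rho(b^-1) = [[2, -1], [5, -2]]  ->  [[-2, 1], [-5, 2]]
... * rho(a) = [[-8, 11], [-19, 26]]  ->  [[-3, 4], [2, -3]]
... * rho(b) = [[-2, 1], [-5, 2]]  ->  [[-14, 5], [11, -4]]
... * rho(a) = [[-8, 11], [-19, 26]]  ->  [[17, -24], [-12, 17]]
... * rho(b^-1) = [[2, -1], [5, -2]]  ->  [[-86, 31], [61, -22]]
tr = -86 + -22 = -108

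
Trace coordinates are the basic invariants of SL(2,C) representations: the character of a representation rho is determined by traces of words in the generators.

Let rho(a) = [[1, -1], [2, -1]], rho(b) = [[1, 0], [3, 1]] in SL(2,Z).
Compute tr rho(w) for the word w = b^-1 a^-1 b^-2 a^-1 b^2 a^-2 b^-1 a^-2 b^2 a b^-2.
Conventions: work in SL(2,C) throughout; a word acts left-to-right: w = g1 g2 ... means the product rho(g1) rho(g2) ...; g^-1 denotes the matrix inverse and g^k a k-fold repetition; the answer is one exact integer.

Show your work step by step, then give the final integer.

-492

rho(b^-1) = [[1, 0], [-3, 1]]
... * rho(a^-1) = [[-1, 1], [-2, 1]]  ->  [[-1, 1], [1, -2]]
... * rho(b^-1) = [[1, 0], [-3, 1]]  ->  [[-4, 1], [7, -2]]
... * rho(b^-1) = [[1, 0], [-3, 1]]  ->  [[-7, 1], [13, -2]]
... * rho(a^-1) = [[-1, 1], [-2, 1]]  ->  [[5, -6], [-9, 11]]
... * rho(b) = [[1, 0], [3, 1]]  ->  [[-13, -6], [24, 11]]
... * rho(b) = [[1, 0], [3, 1]]  ->  [[-31, -6], [57, 11]]
... * rho(a^-1) = [[-1, 1], [-2, 1]]  ->  [[43, -37], [-79, 68]]
... * rho(a^-1) = [[-1, 1], [-2, 1]]  ->  [[31, 6], [-57, -11]]
... * rho(b^-1) = [[1, 0], [-3, 1]]  ->  [[13, 6], [-24, -11]]
... * rho(a^-1) = [[-1, 1], [-2, 1]]  ->  [[-25, 19], [46, -35]]
... * rho(a^-1) = [[-1, 1], [-2, 1]]  ->  [[-13, -6], [24, 11]]
... * rho(b) = [[1, 0], [3, 1]]  ->  [[-31, -6], [57, 11]]
... * rho(b) = [[1, 0], [3, 1]]  ->  [[-49, -6], [90, 11]]
... * rho(a) = [[1, -1], [2, -1]]  ->  [[-61, 55], [112, -101]]
... * rho(b^-1) = [[1, 0], [-3, 1]]  ->  [[-226, 55], [415, -101]]
... * rho(b^-1) = [[1, 0], [-3, 1]]  ->  [[-391, 55], [718, -101]]
tr = -391 + -101 = -492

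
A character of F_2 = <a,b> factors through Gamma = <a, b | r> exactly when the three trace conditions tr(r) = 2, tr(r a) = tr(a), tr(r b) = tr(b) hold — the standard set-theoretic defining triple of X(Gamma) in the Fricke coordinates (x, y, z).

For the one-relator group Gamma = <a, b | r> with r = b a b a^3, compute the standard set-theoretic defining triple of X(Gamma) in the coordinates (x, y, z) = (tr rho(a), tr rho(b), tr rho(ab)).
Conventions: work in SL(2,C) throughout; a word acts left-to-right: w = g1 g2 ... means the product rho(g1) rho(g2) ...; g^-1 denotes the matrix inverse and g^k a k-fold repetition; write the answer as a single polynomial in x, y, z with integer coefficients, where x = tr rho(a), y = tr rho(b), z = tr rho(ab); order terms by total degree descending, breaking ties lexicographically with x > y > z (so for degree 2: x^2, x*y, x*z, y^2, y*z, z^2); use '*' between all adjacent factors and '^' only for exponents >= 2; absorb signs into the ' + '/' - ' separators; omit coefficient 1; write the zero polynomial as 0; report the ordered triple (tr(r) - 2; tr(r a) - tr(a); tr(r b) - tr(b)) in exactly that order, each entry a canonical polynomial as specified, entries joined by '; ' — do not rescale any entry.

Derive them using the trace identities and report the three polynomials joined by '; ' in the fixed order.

trace(b a b a) = trace(a b) trace(a b) - trace(1)   [split at a repeated a] = z^2 - 2
so trace(b a b) = trace(b) trace(a b) - trace(a)   [square of b] = y*z - x
trace(a b a b a) = trace(a) trace(b a b a) - trace(b a b)   [square of a] = x*z^2 - y*z - x
trace(b a b a^3) = trace(a) trace(a b a b a) - trace(a b a b)   [square of a] = x^2*z^2 - x*y*z - x^2 - z^2 + 2
so trace(b a b a^4) = trace(a) trace(b a b a^3) - trace(b a b a^2) = x^3*z^2 - x^2*y*z - x^3 - 2*x*z^2 + y*z + 3*x
so trace(b a^2) = trace(a) trace(b a) - trace(b) = x*z - y
reduce: trace(a b a^2) = trace(a) trace(b a^2) - trace(b a) = x^2*z - x*y - z
reduce: trace(a b a^3) = trace(a) trace(a b a^2) - trace(a b a) = x^3*z - x^2*y - 2*x*z + y
so trace(b a b a^3 b) = trace(b) trace(a b a^3 b) - trace(a b a^3) = x^2*y*z^2 - x^3*z - x*y^2*z - y*z^2 + 2*x*z + y
assemble the triple (trace(r) - 2; trace(r a) - x; trace(r b) - y)

x^2*z^2 - x*y*z - x^2 - z^2; x^3*z^2 - x^2*y*z - x^3 - 2*x*z^2 + y*z + 2*x; x^2*y*z^2 - x^3*z - x*y^2*z - y*z^2 + 2*x*z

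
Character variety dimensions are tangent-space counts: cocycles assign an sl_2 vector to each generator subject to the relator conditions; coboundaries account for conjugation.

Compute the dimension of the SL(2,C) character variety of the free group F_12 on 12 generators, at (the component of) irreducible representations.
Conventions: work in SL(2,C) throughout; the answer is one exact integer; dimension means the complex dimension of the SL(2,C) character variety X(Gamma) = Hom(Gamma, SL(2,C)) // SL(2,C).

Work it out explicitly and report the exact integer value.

Gamma = F_12 has 12 generators and no relators.
A cocycle picks one sl_2 vector per generator freely, giving dim Z^1 = 3*12 = 36.
Irreducibility makes the coboundary map sl_2 -> Z^1 injective (trivial centralizer), so dim B^1 = 3.
Therefore dim X = 36 - 3 = 33.

33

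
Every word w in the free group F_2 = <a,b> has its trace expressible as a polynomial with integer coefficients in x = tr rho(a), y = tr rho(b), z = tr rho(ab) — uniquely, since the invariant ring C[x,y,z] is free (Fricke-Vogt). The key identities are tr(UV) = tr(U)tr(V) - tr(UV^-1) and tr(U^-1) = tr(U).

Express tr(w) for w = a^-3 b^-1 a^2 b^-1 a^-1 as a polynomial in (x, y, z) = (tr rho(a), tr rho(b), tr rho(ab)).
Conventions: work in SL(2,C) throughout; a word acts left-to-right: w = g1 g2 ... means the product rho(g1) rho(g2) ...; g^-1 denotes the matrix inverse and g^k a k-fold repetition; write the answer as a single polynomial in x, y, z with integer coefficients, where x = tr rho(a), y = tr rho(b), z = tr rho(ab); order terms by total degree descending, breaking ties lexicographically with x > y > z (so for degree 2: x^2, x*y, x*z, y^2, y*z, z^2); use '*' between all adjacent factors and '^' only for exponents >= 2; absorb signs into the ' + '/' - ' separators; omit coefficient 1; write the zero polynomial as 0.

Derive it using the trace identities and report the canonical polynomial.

trace(a^2) = trace(a) * trace(a) - trace(1)   [square of a] = x^2 - 2
trace(a^2 b) = trace(a) * trace(b a) - trace(b)   [square of a] = x*z - y
trace(a^2 b^-1) = trace(a^2) * trace(b) - trace(a^2 b)   [inverse elimination on b] = x^2*y - x*z - y
trace(b^-1 a^2 b^-1) = trace(a^2 b^-1) * trace(b) - trace(a^2)   [inverse elimination on b] = x^2*y^2 - x*y*z - x^2 - y^2 + 2
trace(a^3) = trace(a) * trace(a^2) - trace(a)   [square of a] = x^3 - 3*x
trace(a^3 b) = trace(a) * trace(a b a) - trace(a b)   [square of a] = x^2*z - x*y - z
trace(a^2 b^-1 a) = trace(a^3) * trace(b) - trace(a^3 b)   [inverse elimination on b] = x^3*y - x^2*z - 2*x*y + z
trace(b a b a) = trace(a b) * trace(a b) - trace(1)   [split at a repeated a] = z^2 - 2
trace(b a b) = trace(b) * trace(a b) - trace(a)   [square of b] = y*z - x
trace(a b a^2 b) = trace(a) * trace(b a b a) - trace(b a b)   [square of a] = x*z^2 - y*z - x
trace(a^2 b^-1 a b) = trace(a b a^2) * trace(b) - trace(a b a^2 b)   [inverse elimination on b] = x^2*y*z - x*y^2 - x*z^2 + x
trace(b^-1 a^2 b^-1 a) = trace(a^2 b^-1 a) * trace(b) - trace(a^2 b^-1 a b)   [inverse elimination on b] = x^3*y^2 - 2*x^2*y*z - x*y^2 + x*z^2 + y*z - x
trace(b^-1 a^2 b^-1 a^-1) = trace(b^-1 a^2 b^-1) * trace(a) - trace(b^-1 a^2 b^-1 a)   [inverse elimination on a] = x^2*y*z - x^3 - x*z^2 - y*z + 3*x
trace(b^-1 a^2 b^-1 a^-2) = trace(b^-1 a^2 b^-1 a^-1) * trace(a) - trace(b^-1 a^2 b^-1)   [inverse elimination on a] = x^3*y*z - x^4 - x^2*y^2 - x^2*z^2 + 4*x^2 + y^2 - 2
trace(b^-1 a^2 b^-1 a^-3) = trace(b^-1 a^2 b^-1 a^-2) * trace(a) - trace(b^-1 a^2 b^-1 a^-1)   [inverse elimination on a] = x^4*y*z - x^5 - x^3*y^2 - x^3*z^2 - x^2*y*z + 5*x^3 + x*y^2 + x*z^2 + y*z - 5*x
trace(a^-3 b^-1 a^2 b^-1 a^-1) = trace(b^-1 a^2 b^-1 a^-3) * trace(a) - trace(b^-1 a^2 b^-1 a^-2)   [inverse elimination on a] = x^5*y*z - x^6 - x^4*y^2 - x^4*z^2 - 2*x^3*y*z + 6*x^4 + 2*x^2*y^2 + 2*x^2*z^2 + x*y*z - 9*x^2 - y^2 + 2

x^5*y*z - x^6 - x^4*y^2 - x^4*z^2 - 2*x^3*y*z + 6*x^4 + 2*x^2*y^2 + 2*x^2*z^2 + x*y*z - 9*x^2 - y^2 + 2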